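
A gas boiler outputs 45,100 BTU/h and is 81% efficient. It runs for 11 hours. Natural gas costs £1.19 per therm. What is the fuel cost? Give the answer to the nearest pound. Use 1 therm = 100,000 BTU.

£7

Heat delivered = 45,100 BTU/h × 11 h = 496,100 BTU
Gas input = 496,100 / 0.810 = 612,469 BTU
= 612,469 / 100,000 = 6.125 therm
Cost = 6.125 × £1.19/therm = £7.29 ≈ £7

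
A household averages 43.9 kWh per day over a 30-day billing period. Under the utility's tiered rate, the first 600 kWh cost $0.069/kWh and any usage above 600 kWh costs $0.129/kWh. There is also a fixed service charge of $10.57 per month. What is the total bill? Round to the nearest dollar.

Usage = 43.9 kWh/day × 30 days = 1317 kWh
First 600 kWh × $0.069 = $41.40
Remaining 717 kWh × $0.129 = $92.49
Energy charge = $133.89; + service $10.57 = $144.46 ≈ $144

$144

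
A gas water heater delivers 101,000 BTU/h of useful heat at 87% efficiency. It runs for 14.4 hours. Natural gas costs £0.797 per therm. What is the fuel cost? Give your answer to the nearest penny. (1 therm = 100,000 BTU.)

£13.32

Heat delivered = 101,000 BTU/h × 14.4 h = 1,454,400 BTU
Gas input = 1,454,400 / 0.87 = 1,671,724 BTU
= 1,671,724 / 100,000 = 16.72 therm
Cost = 16.72 × £0.797/therm = £13.32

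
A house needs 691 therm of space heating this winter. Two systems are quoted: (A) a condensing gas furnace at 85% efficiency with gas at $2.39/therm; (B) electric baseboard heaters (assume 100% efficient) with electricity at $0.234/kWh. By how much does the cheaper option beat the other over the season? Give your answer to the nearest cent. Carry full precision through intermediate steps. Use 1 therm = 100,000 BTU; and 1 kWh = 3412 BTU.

Heat load = 691 therm × 100,000 = 69,100,000 BTU
Gas: input = 69,100,000 / 0.85 = 81,294,118 BTU = 812.9 therm → 812.9 × $2.39 = $1,942.93
Electric: 69,100,000 BTU / 3412 = 20,250 kWh → × $0.234 = $4,738.98
Difference = |$1,942.93 − $4,738.98| = $2,796.05

$2796.05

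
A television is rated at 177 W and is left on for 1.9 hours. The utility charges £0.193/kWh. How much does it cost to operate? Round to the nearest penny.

£0.06

Energy = 177 W × 1.9 h = 336 Wh = 0.3363 kWh
Cost = 0.3363 kWh × £0.193/kWh = £0.06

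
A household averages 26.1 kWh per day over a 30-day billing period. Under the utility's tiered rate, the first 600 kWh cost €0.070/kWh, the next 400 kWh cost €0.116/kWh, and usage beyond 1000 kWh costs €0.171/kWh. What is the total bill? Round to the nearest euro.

Usage = 26.1 kWh/day × 30 days = 783 kWh
First 600 kWh × €0.070 = €42.00
Next 183 kWh × €0.116 = €21.23
Remaining tier: 0 kWh (not reached)
Total = €63.23 ≈ €63

€63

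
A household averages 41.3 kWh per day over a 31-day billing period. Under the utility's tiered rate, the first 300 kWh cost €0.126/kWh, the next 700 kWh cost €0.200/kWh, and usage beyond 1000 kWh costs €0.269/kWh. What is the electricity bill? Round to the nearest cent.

€253.20

Usage = 41.3 kWh/day × 31 days = 1280.3 kWh
First 300 kWh × €0.126 = €37.80
Next 700 kWh × €0.200 = €140.00
Remaining 280.3 kWh × €0.269 = €75.40
Total = €253.20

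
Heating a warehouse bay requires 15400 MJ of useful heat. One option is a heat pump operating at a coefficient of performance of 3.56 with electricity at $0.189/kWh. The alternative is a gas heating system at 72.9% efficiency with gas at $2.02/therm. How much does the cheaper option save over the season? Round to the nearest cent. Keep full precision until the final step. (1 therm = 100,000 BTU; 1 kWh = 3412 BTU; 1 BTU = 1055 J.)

Heat load = 15400 MJ = 15,400,000,000 J / 1055 = 14,597,156 BTU
Gas: input = 14,597,156 / 0.729 = 20,023,534 BTU = 200.2 therm → 200.2 × $2.02 = $404.48
Heat pump: 14,597,156 BTU / 3412 = 4,278 kWh heat; / 3.56 = 1,202 kWh in → × $0.189 = $227.13
Difference = |$404.48 − $227.13| = $177.35

$177.35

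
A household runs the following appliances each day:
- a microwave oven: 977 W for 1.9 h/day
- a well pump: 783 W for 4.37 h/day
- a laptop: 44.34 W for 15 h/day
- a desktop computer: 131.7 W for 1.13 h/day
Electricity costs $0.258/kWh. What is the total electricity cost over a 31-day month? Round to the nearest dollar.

microwave oven: 977 W × 1.9 h × 31 d = 57,545 Wh = 57.55 kWh
well pump: 783 W × 4.37 h × 31 d = 106,073 Wh = 106.1 kWh
laptop: 44.34 W × 15 h × 31 d = 20,618 Wh = 20.62 kWh
desktop computer: 131.7 W × 1.13 h × 31 d = 4,613 Wh = 4.613 kWh
Total energy = 57.55 + 106.1 + 20.62 + 4.613 = 188.8 kWh
Cost = 188.8 kWh × $0.258 = $48.72 ≈ $49

$49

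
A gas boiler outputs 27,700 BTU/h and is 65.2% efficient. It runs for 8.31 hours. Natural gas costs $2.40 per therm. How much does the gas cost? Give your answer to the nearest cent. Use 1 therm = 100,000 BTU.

Heat delivered = 27,700 BTU/h × 8.31 h = 230,187 BTU
Gas input = 230,187 / 0.652 = 353,048 BTU
= 353,048 / 100,000 = 3.53 therm
Cost = 3.53 × $2.40/therm = $8.47

$8.47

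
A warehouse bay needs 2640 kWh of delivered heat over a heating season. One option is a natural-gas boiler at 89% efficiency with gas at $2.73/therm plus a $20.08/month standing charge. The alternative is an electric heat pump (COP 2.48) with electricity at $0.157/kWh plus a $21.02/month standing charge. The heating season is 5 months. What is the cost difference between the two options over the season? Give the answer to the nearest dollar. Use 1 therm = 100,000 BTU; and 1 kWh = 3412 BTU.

Heat load = 2640 kWh × 3412 = 9,007,680 BTU
Gas: input = 9,007,680 / 0.89 = 10,120,989 BTU = 101.2 therm → 101.2 × $2.73 = $276.30; + 5 × $20.08 standing = $376.70
Heat pump: 9,007,680 BTU / 3412 = 2,640 kWh heat; / 2.48 = 1,065 kWh in → × $0.157 = $167.13; + 5 × $21.02 standing = $272.23
Difference = |$376.70 − $272.23| = $104.47 ≈ $104

$104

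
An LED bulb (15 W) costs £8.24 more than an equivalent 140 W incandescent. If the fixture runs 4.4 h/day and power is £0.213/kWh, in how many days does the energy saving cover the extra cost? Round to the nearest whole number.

Power saved = 140 − 15 = 125 W
Daily energy saved = 125 W × 4.4 h = 550 Wh = 0.55 kWh
Daily savings = 0.55 × £0.213 = £0.1172
Payback = £8.24 / £0.1172 per day = 70.34 days

70 days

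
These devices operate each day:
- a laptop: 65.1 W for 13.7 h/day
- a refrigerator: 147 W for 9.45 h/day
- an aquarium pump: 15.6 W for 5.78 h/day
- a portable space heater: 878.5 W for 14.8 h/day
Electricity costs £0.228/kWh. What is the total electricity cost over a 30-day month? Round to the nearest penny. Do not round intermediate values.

£105.15

laptop: 65.1 W × 13.7 h × 30 d = 26,756 Wh = 26.76 kWh
refrigerator: 147 W × 9.45 h × 30 d = 41,674 Wh = 41.67 kWh
aquarium pump: 15.6 W × 5.78 h × 30 d = 2,705 Wh = 2.705 kWh
portable space heater: 878.5 W × 14.8 h × 30 d = 390,054 Wh = 390.1 kWh
Total energy = 26.76 + 41.67 + 2.705 + 390.1 = 461.2 kWh
Cost = 461.2 kWh × £0.228 = £105.15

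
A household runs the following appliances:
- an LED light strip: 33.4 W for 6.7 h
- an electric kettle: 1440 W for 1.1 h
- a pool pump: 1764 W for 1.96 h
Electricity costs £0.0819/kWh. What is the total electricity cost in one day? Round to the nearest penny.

LED light strip: 33.4 W × 6.7 h = 224 Wh = 0.2238 kWh
electric kettle: 1440 W × 1.1 h = 1,584 Wh = 1.584 kWh
pool pump: 1764 W × 1.96 h = 3,457 Wh = 3.457 kWh
Total energy = 0.2238 + 1.584 + 3.457 = 5.265 kWh
Cost = 5.265 kWh × £0.0819 = £0.43

£0.43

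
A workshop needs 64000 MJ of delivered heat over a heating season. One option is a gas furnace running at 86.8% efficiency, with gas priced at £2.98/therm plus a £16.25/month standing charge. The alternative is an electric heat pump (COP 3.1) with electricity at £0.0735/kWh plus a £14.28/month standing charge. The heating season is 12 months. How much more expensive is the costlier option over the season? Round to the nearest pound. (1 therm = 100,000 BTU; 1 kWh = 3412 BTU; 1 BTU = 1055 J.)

£1685

Heat load = 64000 MJ = 64,000,000,000 J / 1055 = 60,663,507 BTU
Gas: input = 60,663,507 / 0.868 = 69,888,833 BTU = 698.9 therm → 698.9 × £2.98 = £2,082.69; + 12 × £16.25 standing = £2,277.69
Heat pump: 60,663,507 BTU / 3412 = 17,780 kWh heat; / 3.1 = 5,735 kWh in → × £0.0735 = £421.55; + 12 × £14.28 standing = £592.91
Difference = |£2,277.69 − £592.91| = £1,684.78 ≈ £1685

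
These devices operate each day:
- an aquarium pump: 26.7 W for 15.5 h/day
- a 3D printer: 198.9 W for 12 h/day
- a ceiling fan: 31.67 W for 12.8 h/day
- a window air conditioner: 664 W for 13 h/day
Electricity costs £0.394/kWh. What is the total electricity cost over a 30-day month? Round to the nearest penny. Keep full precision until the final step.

aquarium pump: 26.7 W × 15.5 h × 30 d = 12,415 Wh = 12.42 kWh
3D printer: 198.9 W × 12 h × 30 d = 71,604 Wh = 71.6 kWh
ceiling fan: 31.67 W × 12.8 h × 30 d = 12,161 Wh = 12.16 kWh
window air conditioner: 664 W × 13 h × 30 d = 258,960 Wh = 259 kWh
Total energy = 12.42 + 71.6 + 12.16 + 259 = 355.1 kWh
Cost = 355.1 kWh × £0.394 = £139.93

£139.93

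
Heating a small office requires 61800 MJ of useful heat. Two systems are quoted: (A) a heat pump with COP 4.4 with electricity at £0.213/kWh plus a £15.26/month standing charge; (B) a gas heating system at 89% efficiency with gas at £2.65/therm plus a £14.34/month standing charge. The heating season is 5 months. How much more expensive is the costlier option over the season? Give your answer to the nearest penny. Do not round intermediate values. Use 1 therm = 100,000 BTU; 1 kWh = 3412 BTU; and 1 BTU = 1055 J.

Heat load = 61800 MJ = 61,800,000,000 J / 1055 = 58,578,199 BTU
Gas: input = 58,578,199 / 0.89 = 65,818,201 BTU = 658.2 therm → 658.2 × £2.65 = £1,744.18; + 5 × £14.34 standing = £1,815.88
Heat pump: 58,578,199 BTU / 3412 = 17,170 kWh heat; / 4.4 = 3,902 kWh in → × £0.213 = £831.10; + 5 × £15.26 standing = £907.40
Difference = |£1,815.88 − £907.40| = £908.48

£908.48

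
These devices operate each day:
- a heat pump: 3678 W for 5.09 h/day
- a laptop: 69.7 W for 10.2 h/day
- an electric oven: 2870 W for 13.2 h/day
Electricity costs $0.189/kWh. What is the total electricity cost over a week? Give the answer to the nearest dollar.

$76

heat pump: 3678 W × 5.09 h × 7 d = 131,047 Wh = 131 kWh
laptop: 69.7 W × 10.2 h × 7 d = 4,977 Wh = 4.977 kWh
electric oven: 2870 W × 13.2 h × 7 d = 265,188 Wh = 265.2 kWh
Total energy = 131 + 4.977 + 265.2 = 401.2 kWh
Cost = 401.2 kWh × $0.189 = $75.83 ≈ $76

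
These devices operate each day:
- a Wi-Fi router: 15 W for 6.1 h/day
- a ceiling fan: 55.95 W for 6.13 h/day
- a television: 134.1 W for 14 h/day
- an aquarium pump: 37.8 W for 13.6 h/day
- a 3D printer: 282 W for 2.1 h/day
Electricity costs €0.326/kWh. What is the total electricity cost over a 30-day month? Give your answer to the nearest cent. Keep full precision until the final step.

€33.43

Wi-Fi router: 15 W × 6.1 h × 30 d = 2,745 Wh = 2.745 kWh
ceiling fan: 55.95 W × 6.13 h × 30 d = 10,289 Wh = 10.29 kWh
television: 134.1 W × 14 h × 30 d = 56,322 Wh = 56.32 kWh
aquarium pump: 37.8 W × 13.6 h × 30 d = 15,422 Wh = 15.42 kWh
3D printer: 282 W × 2.1 h × 30 d = 17,766 Wh = 17.77 kWh
Total energy = 2.745 + 10.29 + 56.32 + 15.42 + 17.77 = 102.5 kWh
Cost = 102.5 kWh × €0.326 = €33.43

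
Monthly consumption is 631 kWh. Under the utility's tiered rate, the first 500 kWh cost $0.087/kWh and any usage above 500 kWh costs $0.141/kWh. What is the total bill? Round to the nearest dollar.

$62

First 500 kWh × $0.087 = $43.50
Remaining 131 kWh × $0.141 = $18.47
Total = $61.97 ≈ $62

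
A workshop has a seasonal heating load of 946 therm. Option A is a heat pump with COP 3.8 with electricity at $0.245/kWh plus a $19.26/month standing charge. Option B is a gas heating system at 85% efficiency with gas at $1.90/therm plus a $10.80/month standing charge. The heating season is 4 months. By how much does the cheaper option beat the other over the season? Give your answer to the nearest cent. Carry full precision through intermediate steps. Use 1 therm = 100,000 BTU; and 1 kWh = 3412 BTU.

Heat load = 946 therm × 100,000 = 94,600,000 BTU
Gas: input = 94,600,000 / 0.85 = 111,294,118 BTU = 1,113 therm → 1,113 × $1.90 = $2,114.59; + 4 × $10.80 standing = $2,157.79
Heat pump: 94,600,000 BTU / 3412 = 27,730 kWh heat; / 3.8 = 7,296 kWh in → × $0.245 = $1,787.58; + 4 × $19.26 standing = $1,864.62
Difference = |$2,157.79 − $1,864.62| = $293.17

$293.17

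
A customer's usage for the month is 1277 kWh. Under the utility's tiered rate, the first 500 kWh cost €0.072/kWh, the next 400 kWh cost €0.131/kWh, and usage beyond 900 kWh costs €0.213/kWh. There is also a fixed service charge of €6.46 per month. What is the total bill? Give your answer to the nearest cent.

€175.16

First 500 kWh × €0.072 = €36.00
Next 400 kWh × €0.131 = €52.40
Remaining 377 kWh × €0.213 = €80.30
Energy charge = €168.70; + service €6.46 = €175.16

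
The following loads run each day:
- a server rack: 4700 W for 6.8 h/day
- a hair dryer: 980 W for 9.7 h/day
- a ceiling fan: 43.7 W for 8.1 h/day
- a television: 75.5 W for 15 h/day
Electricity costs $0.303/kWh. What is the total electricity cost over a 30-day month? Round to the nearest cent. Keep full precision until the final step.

$390.44

server rack: 4700 W × 6.8 h × 30 d = 958,800 Wh = 958.8 kWh
hair dryer: 980 W × 9.7 h × 30 d = 285,180 Wh = 285.2 kWh
ceiling fan: 43.7 W × 8.1 h × 30 d = 10,619 Wh = 10.62 kWh
television: 75.5 W × 15 h × 30 d = 33,975 Wh = 33.98 kWh
Total energy = 958.8 + 285.2 + 10.62 + 33.98 = 1,289 kWh
Cost = 1,289 kWh × $0.303 = $390.44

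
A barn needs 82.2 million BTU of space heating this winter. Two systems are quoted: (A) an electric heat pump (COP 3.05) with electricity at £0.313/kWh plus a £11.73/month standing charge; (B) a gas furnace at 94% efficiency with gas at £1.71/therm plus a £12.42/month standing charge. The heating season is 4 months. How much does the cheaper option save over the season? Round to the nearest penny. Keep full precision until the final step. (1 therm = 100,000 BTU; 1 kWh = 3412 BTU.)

Heat load = 82.2 × 10⁶ BTU = 82,200,000 BTU
Gas: input = 82,200,000 / 0.940 = 87,446,809 BTU = 874.5 therm → 874.5 × £1.71 = £1,495.34; + 4 × £12.42 standing = £1,545.02
Heat pump: 82,200,000 BTU / 3412 = 24,090 kWh heat; / 3.05 = 7,899 kWh in → × £0.313 = £2,472.33; + 4 × £11.73 standing = £2,519.25
Difference = |£1,545.02 − £2,519.25| = £974.23

£974.23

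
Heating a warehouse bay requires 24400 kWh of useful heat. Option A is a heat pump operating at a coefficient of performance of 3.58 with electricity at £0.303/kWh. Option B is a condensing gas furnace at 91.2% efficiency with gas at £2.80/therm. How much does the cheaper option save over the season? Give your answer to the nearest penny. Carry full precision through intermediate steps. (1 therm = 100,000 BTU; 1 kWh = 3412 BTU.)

Heat load = 24400 kWh × 3412 = 83,252,800 BTU
Gas: input = 83,252,800 / 0.912 = 91,285,965 BTU = 912.9 therm → 912.9 × £2.80 = £2,556.01
Heat pump: 83,252,800 BTU / 3412 = 24,400 kWh heat; / 3.58 = 6,816 kWh in → × £0.303 = £2,065.14
Difference = |£2,556.01 − £2,065.14| = £490.87

£490.87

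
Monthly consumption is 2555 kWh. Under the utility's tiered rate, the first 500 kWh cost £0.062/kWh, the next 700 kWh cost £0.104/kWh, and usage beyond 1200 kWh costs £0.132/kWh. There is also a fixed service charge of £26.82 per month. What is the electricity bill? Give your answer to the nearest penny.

First 500 kWh × £0.062 = £31.00
Next 700 kWh × £0.104 = £72.80
Remaining 1355 kWh × £0.132 = £178.86
Energy charge = £282.66; + service £26.82 = £309.48

£309.48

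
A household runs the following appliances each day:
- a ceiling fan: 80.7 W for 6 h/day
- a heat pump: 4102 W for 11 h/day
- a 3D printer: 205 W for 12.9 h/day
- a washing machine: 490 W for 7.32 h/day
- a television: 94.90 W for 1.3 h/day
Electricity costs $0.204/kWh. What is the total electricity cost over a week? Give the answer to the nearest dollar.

ceiling fan: 80.7 W × 6 h × 7 d = 3,389 Wh = 3.389 kWh
heat pump: 4102 W × 11 h × 7 d = 315,854 Wh = 315.9 kWh
3D printer: 205 W × 12.9 h × 7 d = 18,512 Wh = 18.51 kWh
washing machine: 490 W × 7.32 h × 7 d = 25,108 Wh = 25.11 kWh
television: 94.90 W × 1.3 h × 7 d = 864 Wh = 0.8636 kWh
Total energy = 3.389 + 315.9 + 18.51 + 25.11 + 0.8636 = 363.7 kWh
Cost = 363.7 kWh × $0.204 = $74.20 ≈ $74

$74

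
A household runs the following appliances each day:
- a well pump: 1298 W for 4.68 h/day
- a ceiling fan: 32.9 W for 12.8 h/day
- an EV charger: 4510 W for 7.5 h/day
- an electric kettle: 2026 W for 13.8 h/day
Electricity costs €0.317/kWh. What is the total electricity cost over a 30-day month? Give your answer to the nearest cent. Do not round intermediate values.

well pump: 1298 W × 4.68 h × 30 d = 182,239 Wh = 182.2 kWh
ceiling fan: 32.9 W × 12.8 h × 30 d = 12,634 Wh = 12.63 kWh
EV charger: 4510 W × 7.5 h × 30 d = 1,014,750 Wh = 1,015 kWh
electric kettle: 2026 W × 13.8 h × 30 d = 838,764 Wh = 838.8 kWh
Total energy = 182.2 + 12.63 + 1,015 + 838.8 = 2,048 kWh
Cost = 2,048 kWh × €0.317 = €649.34

€649.34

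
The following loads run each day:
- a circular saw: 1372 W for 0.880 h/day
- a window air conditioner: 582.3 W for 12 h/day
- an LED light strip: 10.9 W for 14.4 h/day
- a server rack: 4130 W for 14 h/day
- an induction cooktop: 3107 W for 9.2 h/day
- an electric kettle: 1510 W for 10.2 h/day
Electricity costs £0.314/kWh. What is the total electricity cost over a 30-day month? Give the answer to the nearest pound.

circular saw: 1372 W × 0.880 h × 30 d = 36,221 Wh = 36.22 kWh
window air conditioner: 582.3 W × 12 h × 30 d = 209,628 Wh = 209.6 kWh
LED light strip: 10.9 W × 14.4 h × 30 d = 4,709 Wh = 4.709 kWh
server rack: 4130 W × 14 h × 30 d = 1,734,600 Wh = 1,735 kWh
induction cooktop: 3107 W × 9.2 h × 30 d = 857,532 Wh = 857.5 kWh
electric kettle: 1510 W × 10.2 h × 30 d = 462,060 Wh = 462.1 kWh
Total energy = 36.22 + 209.6 + 4.709 + 1,735 + 857.5 + 462.1 = 3,305 kWh
Cost = 3,305 kWh × £0.314 = £1,037.69 ≈ £1038

£1038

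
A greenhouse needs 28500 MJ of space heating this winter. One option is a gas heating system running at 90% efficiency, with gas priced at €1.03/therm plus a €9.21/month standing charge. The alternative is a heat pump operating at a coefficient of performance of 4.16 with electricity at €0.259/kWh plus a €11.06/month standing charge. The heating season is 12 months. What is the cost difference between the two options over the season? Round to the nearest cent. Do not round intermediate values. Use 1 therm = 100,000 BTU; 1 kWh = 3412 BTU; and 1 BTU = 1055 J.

Heat load = 28500 MJ = 28,500,000,000 J / 1055 = 27,014,218 BTU
Gas: input = 27,014,218 / 0.90 = 30,015,798 BTU = 300.2 therm → 300.2 × €1.03 = €309.16; + 12 × €9.21 standing = €419.68
Heat pump: 27,014,218 BTU / 3412 = 7,917 kWh heat; / 4.16 = 1,903 kWh in → × €0.259 = €492.94; + 12 × €11.06 standing = €625.66
Difference = |€419.68 − €625.66| = €205.97

€205.97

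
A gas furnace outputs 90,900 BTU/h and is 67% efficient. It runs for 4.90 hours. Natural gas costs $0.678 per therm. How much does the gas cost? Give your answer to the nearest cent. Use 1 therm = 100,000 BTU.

$4.51

Heat delivered = 90,900 BTU/h × 4.90 h = 445,410 BTU
Gas input = 445,410 / 0.67 = 664,791 BTU
= 664,791 / 100,000 = 6.648 therm
Cost = 6.648 × $0.678/therm = $4.51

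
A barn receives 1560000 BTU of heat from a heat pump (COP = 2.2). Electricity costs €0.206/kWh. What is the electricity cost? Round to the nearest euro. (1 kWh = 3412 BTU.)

Heat delivered = 1,560,000 BTU / 3412 = 457.2 kWh
Electrical input = 457.2 kWh / 2.2 = 207.8 kWh
Cost = 207.8 × €0.206/kWh = €42.81 ≈ €43

€43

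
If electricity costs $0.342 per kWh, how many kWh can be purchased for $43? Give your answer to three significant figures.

$43 / $0.342 per kWh = 125.7 kWh

126 kWh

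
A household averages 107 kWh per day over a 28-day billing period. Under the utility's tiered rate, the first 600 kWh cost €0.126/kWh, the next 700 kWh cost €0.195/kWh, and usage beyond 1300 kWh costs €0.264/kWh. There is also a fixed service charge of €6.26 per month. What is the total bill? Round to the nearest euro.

Usage = 107 kWh/day × 28 days = 2996 kWh
First 600 kWh × €0.126 = €75.60
Next 700 kWh × €0.195 = €136.50
Remaining 1696 kWh × €0.264 = €447.74
Energy charge = €659.84; + service €6.26 = €666.10 ≈ €666

€666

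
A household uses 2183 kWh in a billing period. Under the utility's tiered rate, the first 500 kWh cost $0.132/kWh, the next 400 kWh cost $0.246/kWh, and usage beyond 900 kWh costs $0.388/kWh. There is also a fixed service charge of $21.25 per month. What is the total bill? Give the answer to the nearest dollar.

First 500 kWh × $0.132 = $66.00
Next 400 kWh × $0.246 = $98.40
Remaining 1283 kWh × $0.388 = $497.80
Energy charge = $662.20; + service $21.25 = $683.45 ≈ $683

$683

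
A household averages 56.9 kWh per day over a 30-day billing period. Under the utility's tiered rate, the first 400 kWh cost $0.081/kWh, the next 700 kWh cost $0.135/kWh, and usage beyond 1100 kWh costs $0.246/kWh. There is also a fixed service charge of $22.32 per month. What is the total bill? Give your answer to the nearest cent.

$298.54

Usage = 56.9 kWh/day × 30 days = 1707 kWh
First 400 kWh × $0.081 = $32.40
Next 700 kWh × $0.135 = $94.50
Remaining 607 kWh × $0.246 = $149.32
Energy charge = $276.22; + service $22.32 = $298.54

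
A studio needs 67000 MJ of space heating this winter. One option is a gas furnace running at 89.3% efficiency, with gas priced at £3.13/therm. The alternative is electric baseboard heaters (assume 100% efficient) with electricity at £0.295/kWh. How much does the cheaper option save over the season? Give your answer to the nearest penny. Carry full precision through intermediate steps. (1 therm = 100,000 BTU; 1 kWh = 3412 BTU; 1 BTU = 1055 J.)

Heat load = 67000 MJ = 67,000,000,000 J / 1055 = 63,507,109 BTU
Gas: input = 63,507,109 / 0.893 = 71,116,583 BTU = 711.2 therm → 711.2 × £3.13 = £2,225.95
Electric: 63,507,109 BTU / 3412 = 18,610 kWh → × £0.295 = £5,490.80
Difference = |£2,225.95 − £5,490.80| = £3,264.85

£3264.85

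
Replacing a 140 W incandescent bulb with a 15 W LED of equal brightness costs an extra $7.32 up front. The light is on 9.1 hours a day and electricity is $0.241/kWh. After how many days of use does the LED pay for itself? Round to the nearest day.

Power saved = 140 − 15 = 125 W
Daily energy saved = 125 W × 9.1 h = 1138 Wh = 1.1375 kWh
Daily savings = 1.1375 × $0.241 = $0.2741
Payback = $7.32 / $0.2741 per day = 26.7 days

27 days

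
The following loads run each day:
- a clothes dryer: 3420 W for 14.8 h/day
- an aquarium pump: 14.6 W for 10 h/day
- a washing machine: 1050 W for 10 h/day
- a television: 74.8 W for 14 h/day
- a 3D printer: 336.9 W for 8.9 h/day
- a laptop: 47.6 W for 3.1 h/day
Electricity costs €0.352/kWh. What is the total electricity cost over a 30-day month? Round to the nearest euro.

€691

clothes dryer: 3420 W × 14.8 h × 30 d = 1,518,480 Wh = 1,518 kWh
aquarium pump: 14.6 W × 10 h × 30 d = 4,380 Wh = 4.38 kWh
washing machine: 1050 W × 10 h × 30 d = 315,000 Wh = 315 kWh
television: 74.8 W × 14 h × 30 d = 31,416 Wh = 31.42 kWh
3D printer: 336.9 W × 8.9 h × 30 d = 89,952 Wh = 89.95 kWh
laptop: 47.6 W × 3.1 h × 30 d = 4,427 Wh = 4.427 kWh
Total energy = 1,518 + 4.38 + 315 + 31.42 + 89.95 + 4.427 = 1,964 kWh
Cost = 1,964 kWh × €0.352 = €691.21 ≈ €691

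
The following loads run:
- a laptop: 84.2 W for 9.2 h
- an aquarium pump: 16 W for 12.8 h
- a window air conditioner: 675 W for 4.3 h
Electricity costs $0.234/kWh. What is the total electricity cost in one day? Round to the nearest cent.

laptop: 84.2 W × 9.2 h = 775 Wh = 0.7746 kWh
aquarium pump: 16 W × 12.8 h = 205 Wh = 0.2048 kWh
window air conditioner: 675 W × 4.3 h = 2,902 Wh = 2.902 kWh
Total energy = 0.7746 + 0.2048 + 2.902 = 3.882 kWh
Cost = 3.882 kWh × $0.234 = $0.91

$0.91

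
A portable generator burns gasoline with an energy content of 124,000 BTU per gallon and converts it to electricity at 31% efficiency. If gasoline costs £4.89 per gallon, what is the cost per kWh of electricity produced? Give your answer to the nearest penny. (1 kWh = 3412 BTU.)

£0.43

Electrical output per gallon = 124,000 BTU × 0.31 / 3412 BTU/kWh = 11.27 kWh
Cost per kWh = £4.89 / 11.27 kWh = £0.434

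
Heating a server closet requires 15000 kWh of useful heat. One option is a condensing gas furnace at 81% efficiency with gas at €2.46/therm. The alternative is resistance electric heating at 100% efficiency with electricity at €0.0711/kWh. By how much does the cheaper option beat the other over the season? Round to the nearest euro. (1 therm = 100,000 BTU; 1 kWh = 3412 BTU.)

€488

Heat load = 15000 kWh × 3412 = 51,180,000 BTU
Gas: input = 51,180,000 / 0.81 = 63,185,185 BTU = 631.9 therm → 631.9 × €2.46 = €1,554.36
Electric: 51,180,000 BTU / 3412 = 15,000 kWh → × €0.0711 = €1,066.50
Difference = |€1,554.36 − €1,066.50| = €487.86 ≈ €488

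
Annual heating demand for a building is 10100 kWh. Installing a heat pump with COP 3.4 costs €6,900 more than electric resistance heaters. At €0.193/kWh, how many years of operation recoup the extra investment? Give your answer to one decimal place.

5.0 years

Resistance: 10100 kWh × €0.193 = €1,949.30/yr
Heat pump: 10100 / 3.4 = 2971 kWh in → × €0.193 = €573.32/yr
Annual savings = €1,375.98
Payback = €6,900 / €1,375.98 = 5.01 years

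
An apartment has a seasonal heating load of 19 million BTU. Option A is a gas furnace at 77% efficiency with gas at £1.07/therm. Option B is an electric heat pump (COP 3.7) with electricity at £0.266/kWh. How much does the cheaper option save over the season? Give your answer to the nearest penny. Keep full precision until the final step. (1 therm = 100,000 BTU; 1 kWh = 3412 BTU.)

Heat load = 19 × 10⁶ BTU = 19,000,000 BTU
Gas: input = 19,000,000 / 0.77 = 24,675,325 BTU = 246.8 therm → 246.8 × £1.07 = £264.03
Heat pump: 19,000,000 BTU / 3412 = 5,569 kWh heat; / 3.7 = 1,505 kWh in → × £0.266 = £400.34
Difference = |£264.03 − £400.34| = £136.31

£136.31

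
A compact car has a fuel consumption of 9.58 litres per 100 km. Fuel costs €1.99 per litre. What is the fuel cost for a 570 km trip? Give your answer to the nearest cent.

Fuel = 9.58 L/100 km × 570 km / 100 = 54.61 L
Cost = 54.61 L × €1.99/L = €108.67

€108.67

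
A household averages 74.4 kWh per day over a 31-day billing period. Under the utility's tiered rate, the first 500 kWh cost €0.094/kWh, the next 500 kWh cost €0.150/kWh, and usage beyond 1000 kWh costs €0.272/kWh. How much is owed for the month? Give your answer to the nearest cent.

Usage = 74.4 kWh/day × 31 days = 2306.4 kWh
First 500 kWh × €0.094 = €47.00
Next 500 kWh × €0.150 = €75.00
Remaining 1306.4 kWh × €0.272 = €355.34
Total = €477.34

€477.34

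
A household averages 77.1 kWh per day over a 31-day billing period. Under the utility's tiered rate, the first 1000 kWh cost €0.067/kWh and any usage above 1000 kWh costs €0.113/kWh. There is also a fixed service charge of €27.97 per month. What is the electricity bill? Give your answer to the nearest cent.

€252.05

Usage = 77.1 kWh/day × 31 days = 2390.1 kWh
First 1000 kWh × €0.067 = €67.00
Remaining 1390.1 kWh × €0.113 = €157.08
Energy charge = €224.08; + service €27.97 = €252.05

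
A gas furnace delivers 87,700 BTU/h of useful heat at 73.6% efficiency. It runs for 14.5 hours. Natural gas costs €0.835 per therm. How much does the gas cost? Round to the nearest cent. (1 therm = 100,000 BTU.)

€14.43

Heat delivered = 87,700 BTU/h × 14.5 h = 1,271,650 BTU
Gas input = 1,271,650 / 0.736 = 1,727,785 BTU
= 1,727,785 / 100,000 = 17.28 therm
Cost = 17.28 × €0.835/therm = €14.43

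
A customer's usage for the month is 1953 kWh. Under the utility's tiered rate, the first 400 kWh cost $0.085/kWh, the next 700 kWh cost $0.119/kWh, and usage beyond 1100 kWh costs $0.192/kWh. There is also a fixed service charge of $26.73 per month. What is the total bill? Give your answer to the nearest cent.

First 400 kWh × $0.085 = $34.00
Next 700 kWh × $0.119 = $83.30
Remaining 853 kWh × $0.192 = $163.78
Energy charge = $281.08; + service $26.73 = $307.81

$307.81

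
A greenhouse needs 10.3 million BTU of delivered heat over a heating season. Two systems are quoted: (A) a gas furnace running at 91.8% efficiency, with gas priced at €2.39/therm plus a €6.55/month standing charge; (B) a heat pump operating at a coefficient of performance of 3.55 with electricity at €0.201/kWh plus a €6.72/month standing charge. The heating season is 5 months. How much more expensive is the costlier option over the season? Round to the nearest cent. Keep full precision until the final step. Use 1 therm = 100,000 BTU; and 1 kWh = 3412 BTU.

€96.39

Heat load = 10.3 × 10⁶ BTU = 10,300,000 BTU
Gas: input = 10,300,000 / 0.918 = 11,220,044 BTU = 112.2 therm → 112.2 × €2.39 = €268.16; + 5 × €6.55 standing = €300.91
Heat pump: 10,300,000 BTU / 3412 = 3,019 kWh heat; / 3.55 = 850.4 kWh in → × €0.201 = €170.92; + 5 × €6.72 standing = €204.52
Difference = |€300.91 − €204.52| = €96.39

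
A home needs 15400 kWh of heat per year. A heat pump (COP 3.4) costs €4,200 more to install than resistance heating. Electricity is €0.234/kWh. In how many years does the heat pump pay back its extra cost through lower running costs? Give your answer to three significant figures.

1.65 years

Resistance: 15400 kWh × €0.234 = €3,603.60/yr
Heat pump: 15400 / 3.4 = 4529 kWh in → × €0.234 = €1,059.88/yr
Annual savings = €2,543.72
Payback = €4,200 / €2,543.72 = 1.65 years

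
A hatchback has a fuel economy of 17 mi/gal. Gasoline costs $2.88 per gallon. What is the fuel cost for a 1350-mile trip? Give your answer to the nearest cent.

Fuel = 1350 mi / 17 mpg = 79.41 gal
Cost = 79.41 gal × $2.88/gal = $228.71

$228.71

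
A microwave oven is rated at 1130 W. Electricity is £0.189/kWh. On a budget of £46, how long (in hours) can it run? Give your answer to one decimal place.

Energy budget = £46 / £0.189 per kWh = 243.4 kWh = 243,386 Wh
Runtime = 243,386 Wh / 1130 W = 215.4 h

215.4 h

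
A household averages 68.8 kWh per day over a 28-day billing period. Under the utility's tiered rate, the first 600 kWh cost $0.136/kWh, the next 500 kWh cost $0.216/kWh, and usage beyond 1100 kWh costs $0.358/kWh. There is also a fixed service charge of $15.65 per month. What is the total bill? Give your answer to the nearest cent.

Usage = 68.8 kWh/day × 28 days = 1926.4 kWh
First 600 kWh × $0.136 = $81.60
Next 500 kWh × $0.216 = $108.00
Remaining 826.4 kWh × $0.358 = $295.85
Energy charge = $485.45; + service $15.65 = $501.10

$501.10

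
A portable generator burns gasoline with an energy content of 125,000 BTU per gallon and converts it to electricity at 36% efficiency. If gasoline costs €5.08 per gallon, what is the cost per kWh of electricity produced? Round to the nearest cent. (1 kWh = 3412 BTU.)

€0.39

Electrical output per gallon = 125,000 BTU × 0.36 / 3412 BTU/kWh = 13.19 kWh
Cost per kWh = €5.08 / 13.19 kWh = €0.385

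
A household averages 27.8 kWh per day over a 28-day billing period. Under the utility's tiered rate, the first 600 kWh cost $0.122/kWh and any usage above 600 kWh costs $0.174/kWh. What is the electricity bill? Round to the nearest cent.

Usage = 27.8 kWh/day × 28 days = 778.4 kWh
First 600 kWh × $0.122 = $73.20
Remaining 178.4 kWh × $0.174 = $31.04
Total = $104.24

$104.24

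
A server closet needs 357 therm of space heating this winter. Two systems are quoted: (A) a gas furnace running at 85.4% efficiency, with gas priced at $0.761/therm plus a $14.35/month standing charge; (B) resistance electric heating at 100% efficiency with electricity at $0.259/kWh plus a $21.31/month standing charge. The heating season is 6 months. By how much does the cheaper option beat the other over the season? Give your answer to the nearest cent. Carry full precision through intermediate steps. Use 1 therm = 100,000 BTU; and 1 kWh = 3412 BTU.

$2433.57

Heat load = 357 therm × 100,000 = 35,700,000 BTU
Gas: input = 35,700,000 / 0.854 = 41,803,279 BTU = 418 therm → 418 × $0.761 = $318.12; + 6 × $14.35 standing = $404.22
Electric: 35,700,000 BTU / 3412 = 10,460 kWh → × $0.259 = $2,709.94; + 6 × $21.31 standing = $2,837.80
Difference = |$404.22 − $2,837.80| = $2,433.57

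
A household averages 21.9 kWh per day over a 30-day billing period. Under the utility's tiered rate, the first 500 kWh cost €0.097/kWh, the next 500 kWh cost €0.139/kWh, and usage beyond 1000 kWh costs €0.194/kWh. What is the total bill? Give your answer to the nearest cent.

€70.32

Usage = 21.9 kWh/day × 30 days = 657 kWh
First 500 kWh × €0.097 = €48.50
Next 157 kWh × €0.139 = €21.82
Remaining tier: 0 kWh (not reached)
Total = €70.32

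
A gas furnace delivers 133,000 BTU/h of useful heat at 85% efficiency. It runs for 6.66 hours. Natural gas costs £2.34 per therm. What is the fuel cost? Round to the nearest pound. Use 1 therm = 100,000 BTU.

Heat delivered = 133,000 BTU/h × 6.66 h = 885,780 BTU
Gas input = 885,780 / 0.850 = 1,042,094 BTU
= 1,042,094 / 100,000 = 10.42 therm
Cost = 10.42 × £2.34/therm = £24.39 ≈ £24

£24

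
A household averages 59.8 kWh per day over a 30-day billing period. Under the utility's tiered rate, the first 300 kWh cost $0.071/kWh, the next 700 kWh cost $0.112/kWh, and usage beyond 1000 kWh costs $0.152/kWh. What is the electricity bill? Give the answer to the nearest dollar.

$220

Usage = 59.8 kWh/day × 30 days = 1794 kWh
First 300 kWh × $0.071 = $21.30
Next 700 kWh × $0.112 = $78.40
Remaining 794 kWh × $0.152 = $120.69
Total = $220.39 ≈ $220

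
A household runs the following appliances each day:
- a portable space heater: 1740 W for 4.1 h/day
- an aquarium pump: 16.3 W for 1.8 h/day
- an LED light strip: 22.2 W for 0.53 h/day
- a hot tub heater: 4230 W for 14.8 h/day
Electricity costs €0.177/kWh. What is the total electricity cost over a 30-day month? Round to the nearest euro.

€371

portable space heater: 1740 W × 4.1 h × 30 d = 214,020 Wh = 214 kWh
aquarium pump: 16.3 W × 1.8 h × 30 d = 880 Wh = 0.8802 kWh
LED light strip: 22.2 W × 0.53 h × 30 d = 353 Wh = 0.353 kWh
hot tub heater: 4230 W × 14.8 h × 30 d = 1,878,120 Wh = 1,878 kWh
Total energy = 214 + 0.8802 + 0.353 + 1,878 = 2,093 kWh
Cost = 2,093 kWh × €0.177 = €370.53 ≈ €371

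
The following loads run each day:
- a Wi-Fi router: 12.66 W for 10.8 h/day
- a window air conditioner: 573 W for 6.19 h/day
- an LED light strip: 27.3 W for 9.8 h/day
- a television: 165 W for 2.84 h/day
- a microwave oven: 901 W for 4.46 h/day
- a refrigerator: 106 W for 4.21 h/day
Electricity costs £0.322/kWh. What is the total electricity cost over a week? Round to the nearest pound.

Wi-Fi router: 12.66 W × 10.8 h × 7 d = 957 Wh = 0.9571 kWh
window air conditioner: 573 W × 6.19 h × 7 d = 24,828 Wh = 24.83 kWh
LED light strip: 27.3 W × 9.8 h × 7 d = 1,873 Wh = 1.873 kWh
television: 165 W × 2.84 h × 7 d = 3,280 Wh = 3.28 kWh
microwave oven: 901 W × 4.46 h × 7 d = 28,129 Wh = 28.13 kWh
refrigerator: 106 W × 4.21 h × 7 d = 3,124 Wh = 3.124 kWh
Total energy = 0.9571 + 24.83 + 1.873 + 3.28 + 28.13 + 3.124 = 62.19 kWh
Cost = 62.19 kWh × £0.322 = £20.03 ≈ £20

£20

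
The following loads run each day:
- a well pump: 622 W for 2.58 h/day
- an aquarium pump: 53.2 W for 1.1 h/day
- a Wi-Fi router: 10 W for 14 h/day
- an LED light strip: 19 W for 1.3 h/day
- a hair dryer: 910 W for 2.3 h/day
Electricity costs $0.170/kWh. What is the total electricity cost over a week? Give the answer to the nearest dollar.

$5

well pump: 622 W × 2.58 h × 7 d = 11,233 Wh = 11.23 kWh
aquarium pump: 53.2 W × 1.1 h × 7 d = 410 Wh = 0.4096 kWh
Wi-Fi router: 10 W × 14 h × 7 d = 980 Wh = 0.98 kWh
LED light strip: 19 W × 1.3 h × 7 d = 173 Wh = 0.1729 kWh
hair dryer: 910 W × 2.3 h × 7 d = 14,651 Wh = 14.65 kWh
Total energy = 11.23 + 0.4096 + 0.98 + 0.1729 + 14.65 = 27.45 kWh
Cost = 27.45 kWh × $0.170 = $4.67 ≈ $5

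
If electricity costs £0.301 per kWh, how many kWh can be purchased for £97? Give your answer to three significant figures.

£97 / £0.301 per kWh = 322.3 kWh

322 kWh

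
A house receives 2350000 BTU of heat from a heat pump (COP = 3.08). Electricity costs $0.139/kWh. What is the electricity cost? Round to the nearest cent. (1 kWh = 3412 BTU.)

Heat delivered = 2,350,000 BTU / 3412 = 688.7 kWh
Electrical input = 688.7 kWh / 3.08 = 223.6 kWh
Cost = 223.6 × $0.139/kWh = $31.08

$31.08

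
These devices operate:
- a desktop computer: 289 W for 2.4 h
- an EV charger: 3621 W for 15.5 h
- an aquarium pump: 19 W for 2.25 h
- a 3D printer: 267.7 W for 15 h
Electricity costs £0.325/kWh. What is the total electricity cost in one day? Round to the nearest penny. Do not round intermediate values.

desktop computer: 289 W × 2.4 h = 694 Wh = 0.6936 kWh
EV charger: 3621 W × 15.5 h = 56,126 Wh = 56.13 kWh
aquarium pump: 19 W × 2.25 h = 43 Wh = 0.04275 kWh
3D printer: 267.7 W × 15 h = 4,016 Wh = 4.016 kWh
Total energy = 0.6936 + 56.13 + 0.04275 + 4.016 = 60.88 kWh
Cost = 60.88 kWh × £0.325 = £19.79

£19.79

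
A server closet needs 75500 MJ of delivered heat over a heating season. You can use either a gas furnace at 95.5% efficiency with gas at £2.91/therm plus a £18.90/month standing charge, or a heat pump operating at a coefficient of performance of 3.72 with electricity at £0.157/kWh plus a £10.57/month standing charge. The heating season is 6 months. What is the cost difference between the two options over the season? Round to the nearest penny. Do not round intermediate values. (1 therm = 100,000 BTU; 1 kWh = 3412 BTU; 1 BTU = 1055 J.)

Heat load = 75500 MJ = 75,500,000,000 J / 1055 = 71,563,981 BTU
Gas: input = 71,563,981 / 0.955 = 74,936,106 BTU = 749.4 therm → 749.4 × £2.91 = £2,180.64; + 6 × £18.90 standing = £2,294.04
Heat pump: 71,563,981 BTU / 3412 = 20,970 kWh heat; / 3.72 = 5,638 kWh in → × £0.157 = £885.20; + 6 × £10.57 standing = £948.62
Difference = |£2,294.04 − £948.62| = £1,345.42

£1345.42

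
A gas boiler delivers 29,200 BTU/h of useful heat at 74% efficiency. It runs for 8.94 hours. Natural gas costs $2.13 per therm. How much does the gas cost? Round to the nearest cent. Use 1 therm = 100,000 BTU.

Heat delivered = 29,200 BTU/h × 8.94 h = 261,048 BTU
Gas input = 261,048 / 0.74 = 352,768 BTU
= 352,768 / 100,000 = 3.528 therm
Cost = 3.528 × $2.13/therm = $7.51

$7.51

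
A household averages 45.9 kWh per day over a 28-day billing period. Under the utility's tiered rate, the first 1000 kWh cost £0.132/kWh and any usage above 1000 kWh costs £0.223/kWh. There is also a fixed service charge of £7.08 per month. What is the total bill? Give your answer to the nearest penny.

Usage = 45.9 kWh/day × 28 days = 1285.2 kWh
First 1000 kWh × £0.132 = £132.00
Remaining 285.2 kWh × £0.223 = £63.60
Energy charge = £195.60; + service £7.08 = £202.68

£202.68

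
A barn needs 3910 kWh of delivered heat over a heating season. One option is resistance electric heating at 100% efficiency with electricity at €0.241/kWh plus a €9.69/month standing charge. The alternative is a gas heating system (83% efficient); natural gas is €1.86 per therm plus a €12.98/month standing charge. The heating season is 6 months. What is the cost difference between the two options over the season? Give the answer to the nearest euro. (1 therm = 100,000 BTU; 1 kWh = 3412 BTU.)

Heat load = 3910 kWh × 3412 = 13,340,920 BTU
Gas: input = 13,340,920 / 0.83 = 16,073,398 BTU = 160.7 therm → 160.7 × €1.86 = €298.97; + 6 × €12.98 standing = €376.85
Electric: 13,340,920 BTU / 3412 = 3,910 kWh → × €0.241 = €942.31; + 6 × €9.69 standing = €1,000.45
Difference = |€376.85 − €1,000.45| = €623.60 ≈ €624

€624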